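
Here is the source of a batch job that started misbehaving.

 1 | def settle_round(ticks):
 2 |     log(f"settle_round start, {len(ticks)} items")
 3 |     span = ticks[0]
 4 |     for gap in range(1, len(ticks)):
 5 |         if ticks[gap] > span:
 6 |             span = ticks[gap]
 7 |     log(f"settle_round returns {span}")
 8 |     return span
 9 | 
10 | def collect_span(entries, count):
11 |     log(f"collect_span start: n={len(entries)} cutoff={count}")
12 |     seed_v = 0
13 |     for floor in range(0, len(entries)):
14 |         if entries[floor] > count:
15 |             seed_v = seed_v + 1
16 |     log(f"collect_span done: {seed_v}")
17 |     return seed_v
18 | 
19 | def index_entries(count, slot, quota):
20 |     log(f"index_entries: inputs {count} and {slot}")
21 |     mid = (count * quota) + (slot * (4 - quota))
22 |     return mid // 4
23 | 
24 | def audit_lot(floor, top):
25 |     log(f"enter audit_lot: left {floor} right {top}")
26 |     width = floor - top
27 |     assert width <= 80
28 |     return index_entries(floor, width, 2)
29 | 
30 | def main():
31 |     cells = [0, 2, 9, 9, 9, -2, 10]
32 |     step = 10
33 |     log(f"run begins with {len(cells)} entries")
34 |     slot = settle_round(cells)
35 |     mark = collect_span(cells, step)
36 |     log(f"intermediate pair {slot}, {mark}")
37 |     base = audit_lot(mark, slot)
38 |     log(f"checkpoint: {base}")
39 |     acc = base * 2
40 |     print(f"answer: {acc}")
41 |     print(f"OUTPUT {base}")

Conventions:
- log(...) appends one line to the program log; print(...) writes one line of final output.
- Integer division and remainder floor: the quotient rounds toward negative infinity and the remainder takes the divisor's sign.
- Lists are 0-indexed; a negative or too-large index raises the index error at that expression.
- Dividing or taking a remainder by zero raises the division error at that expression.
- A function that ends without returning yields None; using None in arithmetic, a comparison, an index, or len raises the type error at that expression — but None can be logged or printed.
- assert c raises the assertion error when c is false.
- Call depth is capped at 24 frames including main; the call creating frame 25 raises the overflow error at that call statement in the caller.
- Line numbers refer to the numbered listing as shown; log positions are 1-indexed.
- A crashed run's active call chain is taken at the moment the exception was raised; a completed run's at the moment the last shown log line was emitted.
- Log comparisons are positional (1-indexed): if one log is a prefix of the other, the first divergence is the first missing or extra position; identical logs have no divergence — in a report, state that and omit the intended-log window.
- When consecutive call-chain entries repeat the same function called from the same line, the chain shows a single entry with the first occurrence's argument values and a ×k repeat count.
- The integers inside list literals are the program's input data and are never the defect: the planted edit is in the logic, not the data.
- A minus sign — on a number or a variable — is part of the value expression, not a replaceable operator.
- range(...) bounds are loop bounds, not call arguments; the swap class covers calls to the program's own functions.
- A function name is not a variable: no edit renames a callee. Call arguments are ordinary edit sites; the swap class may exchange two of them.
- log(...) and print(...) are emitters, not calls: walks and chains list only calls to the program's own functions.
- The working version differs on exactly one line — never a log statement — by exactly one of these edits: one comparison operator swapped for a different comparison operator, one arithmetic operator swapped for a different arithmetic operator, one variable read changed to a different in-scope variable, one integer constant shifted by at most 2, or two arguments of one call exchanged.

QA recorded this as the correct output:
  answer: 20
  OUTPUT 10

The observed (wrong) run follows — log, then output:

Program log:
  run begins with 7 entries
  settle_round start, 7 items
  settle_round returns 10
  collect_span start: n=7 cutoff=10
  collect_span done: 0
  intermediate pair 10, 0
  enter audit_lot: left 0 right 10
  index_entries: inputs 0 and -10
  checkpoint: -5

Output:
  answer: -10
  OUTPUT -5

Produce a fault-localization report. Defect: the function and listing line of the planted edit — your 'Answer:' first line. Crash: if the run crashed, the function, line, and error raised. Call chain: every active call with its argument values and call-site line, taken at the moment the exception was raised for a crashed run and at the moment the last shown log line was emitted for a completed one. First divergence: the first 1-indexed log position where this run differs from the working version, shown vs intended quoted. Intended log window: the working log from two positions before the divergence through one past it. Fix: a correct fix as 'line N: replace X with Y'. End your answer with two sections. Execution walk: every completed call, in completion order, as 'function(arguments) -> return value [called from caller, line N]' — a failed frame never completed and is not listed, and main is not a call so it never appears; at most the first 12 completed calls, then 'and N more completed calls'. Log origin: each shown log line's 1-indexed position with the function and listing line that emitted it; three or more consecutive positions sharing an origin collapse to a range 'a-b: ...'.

Answer: the defect is in main at line 37.
The tell: Everything matches until log position 7, which reads 'enter audit_lot: left 0 right 10' in place of 'enter audit_lot: left 10 right 0'.
Call chain: main.
First divergence: position 7 — the shown line 'enter audit_lot: left 0 right 10' should read 'enter audit_lot: left 10 right 0'.
Intended log window:
  5: collect_span done: 0
  6: intermediate pair 10, 0
  7: enter audit_lot: left 10 right 0
  8: index_entries: inputs 10 and 10
Execution walk:
  settle_round([0, 2, 9, 9, 9, -2, 10]) -> 10  [called from main, line 34]
  collect_span([0, 2, 9, 9, 9, -2, 10], 10) -> 0  [called from main, line 35]
  index_entries(0, -10, 2) -> -5  [called from audit_lot, line 28]
  audit_lot(0, 10) -> -5  [called from main, line 37]
Log origin:
  1 — main, line 33
  2 — settle_round, line 2
  3 — settle_round, line 7
  4 — collect_span, line 11
  5 — collect_span, line 16
  6 — main, line 36
  7 — audit_lot, line 25
  8 — index_entries, line 20
  9 — main, line 38
A correct fix: line 37: replace `audit_lot(mark, slot)` with `audit_lot(slot, mark)`.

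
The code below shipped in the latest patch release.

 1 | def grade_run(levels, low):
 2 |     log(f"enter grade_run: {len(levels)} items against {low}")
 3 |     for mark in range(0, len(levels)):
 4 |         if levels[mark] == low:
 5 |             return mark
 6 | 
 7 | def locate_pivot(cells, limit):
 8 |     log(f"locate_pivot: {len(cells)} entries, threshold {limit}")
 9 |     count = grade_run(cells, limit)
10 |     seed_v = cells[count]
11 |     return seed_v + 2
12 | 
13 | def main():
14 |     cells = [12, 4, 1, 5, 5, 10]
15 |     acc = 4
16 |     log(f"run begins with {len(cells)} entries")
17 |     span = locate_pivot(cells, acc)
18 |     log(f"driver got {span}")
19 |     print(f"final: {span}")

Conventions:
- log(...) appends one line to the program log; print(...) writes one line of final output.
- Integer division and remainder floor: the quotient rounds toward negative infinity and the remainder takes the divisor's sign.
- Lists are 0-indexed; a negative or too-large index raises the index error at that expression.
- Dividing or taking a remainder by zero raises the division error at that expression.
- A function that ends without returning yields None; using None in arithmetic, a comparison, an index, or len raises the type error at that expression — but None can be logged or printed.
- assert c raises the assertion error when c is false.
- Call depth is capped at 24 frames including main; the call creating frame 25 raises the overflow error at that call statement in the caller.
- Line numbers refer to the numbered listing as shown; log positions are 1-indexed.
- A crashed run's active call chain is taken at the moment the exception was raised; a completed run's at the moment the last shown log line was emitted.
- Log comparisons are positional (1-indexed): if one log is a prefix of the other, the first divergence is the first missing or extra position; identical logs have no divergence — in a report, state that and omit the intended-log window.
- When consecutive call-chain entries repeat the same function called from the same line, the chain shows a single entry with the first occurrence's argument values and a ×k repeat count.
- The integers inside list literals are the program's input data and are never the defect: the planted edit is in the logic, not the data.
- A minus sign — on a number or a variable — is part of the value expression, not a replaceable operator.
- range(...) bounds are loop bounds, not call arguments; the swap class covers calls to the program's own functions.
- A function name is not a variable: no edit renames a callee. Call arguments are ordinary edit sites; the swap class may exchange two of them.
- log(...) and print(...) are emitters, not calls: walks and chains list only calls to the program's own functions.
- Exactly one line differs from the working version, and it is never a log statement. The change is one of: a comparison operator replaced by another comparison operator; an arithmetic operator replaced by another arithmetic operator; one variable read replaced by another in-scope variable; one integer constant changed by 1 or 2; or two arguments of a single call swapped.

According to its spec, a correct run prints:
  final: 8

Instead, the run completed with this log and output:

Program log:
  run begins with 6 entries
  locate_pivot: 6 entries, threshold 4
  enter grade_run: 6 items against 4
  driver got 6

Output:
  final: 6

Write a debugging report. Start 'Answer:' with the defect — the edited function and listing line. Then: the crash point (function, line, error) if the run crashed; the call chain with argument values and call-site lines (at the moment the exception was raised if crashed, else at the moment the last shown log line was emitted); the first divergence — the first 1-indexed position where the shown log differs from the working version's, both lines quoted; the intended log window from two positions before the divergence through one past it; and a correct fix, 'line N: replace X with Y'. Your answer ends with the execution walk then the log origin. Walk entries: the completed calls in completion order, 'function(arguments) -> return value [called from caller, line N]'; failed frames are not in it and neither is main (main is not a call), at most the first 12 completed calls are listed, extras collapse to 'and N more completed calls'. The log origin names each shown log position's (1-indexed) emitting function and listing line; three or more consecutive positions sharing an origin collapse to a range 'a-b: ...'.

Answer: the defect is in locate_pivot at line 11.
Key fact: Position 4 is the first bad log line: 'driver got 6' should read 'driver got 8'.
Call chain: main.
First divergence: position 4 — the shown line 'driver got 6' should read 'driver got 8'.
Intended log window:
  2: locate_pivot: 6 entries, threshold 4
  3: enter grade_run: 6 items against 4
  4: driver got 8
Execution walk:
  grade_run([12, 4, 1, 5, 5, 10], 4) -> 1  [called from locate_pivot, line 9]
  locate_pivot([12, 4, 1, 5, 5, 10], 4) -> 6  [called from main, line 17]
Log line origins:
  1: from main, line 16
  2: from locate_pivot, line 8
  3: from grade_run, line 2
  4: from main, line 18
A correct fix: line 11: replace `+` with `*`.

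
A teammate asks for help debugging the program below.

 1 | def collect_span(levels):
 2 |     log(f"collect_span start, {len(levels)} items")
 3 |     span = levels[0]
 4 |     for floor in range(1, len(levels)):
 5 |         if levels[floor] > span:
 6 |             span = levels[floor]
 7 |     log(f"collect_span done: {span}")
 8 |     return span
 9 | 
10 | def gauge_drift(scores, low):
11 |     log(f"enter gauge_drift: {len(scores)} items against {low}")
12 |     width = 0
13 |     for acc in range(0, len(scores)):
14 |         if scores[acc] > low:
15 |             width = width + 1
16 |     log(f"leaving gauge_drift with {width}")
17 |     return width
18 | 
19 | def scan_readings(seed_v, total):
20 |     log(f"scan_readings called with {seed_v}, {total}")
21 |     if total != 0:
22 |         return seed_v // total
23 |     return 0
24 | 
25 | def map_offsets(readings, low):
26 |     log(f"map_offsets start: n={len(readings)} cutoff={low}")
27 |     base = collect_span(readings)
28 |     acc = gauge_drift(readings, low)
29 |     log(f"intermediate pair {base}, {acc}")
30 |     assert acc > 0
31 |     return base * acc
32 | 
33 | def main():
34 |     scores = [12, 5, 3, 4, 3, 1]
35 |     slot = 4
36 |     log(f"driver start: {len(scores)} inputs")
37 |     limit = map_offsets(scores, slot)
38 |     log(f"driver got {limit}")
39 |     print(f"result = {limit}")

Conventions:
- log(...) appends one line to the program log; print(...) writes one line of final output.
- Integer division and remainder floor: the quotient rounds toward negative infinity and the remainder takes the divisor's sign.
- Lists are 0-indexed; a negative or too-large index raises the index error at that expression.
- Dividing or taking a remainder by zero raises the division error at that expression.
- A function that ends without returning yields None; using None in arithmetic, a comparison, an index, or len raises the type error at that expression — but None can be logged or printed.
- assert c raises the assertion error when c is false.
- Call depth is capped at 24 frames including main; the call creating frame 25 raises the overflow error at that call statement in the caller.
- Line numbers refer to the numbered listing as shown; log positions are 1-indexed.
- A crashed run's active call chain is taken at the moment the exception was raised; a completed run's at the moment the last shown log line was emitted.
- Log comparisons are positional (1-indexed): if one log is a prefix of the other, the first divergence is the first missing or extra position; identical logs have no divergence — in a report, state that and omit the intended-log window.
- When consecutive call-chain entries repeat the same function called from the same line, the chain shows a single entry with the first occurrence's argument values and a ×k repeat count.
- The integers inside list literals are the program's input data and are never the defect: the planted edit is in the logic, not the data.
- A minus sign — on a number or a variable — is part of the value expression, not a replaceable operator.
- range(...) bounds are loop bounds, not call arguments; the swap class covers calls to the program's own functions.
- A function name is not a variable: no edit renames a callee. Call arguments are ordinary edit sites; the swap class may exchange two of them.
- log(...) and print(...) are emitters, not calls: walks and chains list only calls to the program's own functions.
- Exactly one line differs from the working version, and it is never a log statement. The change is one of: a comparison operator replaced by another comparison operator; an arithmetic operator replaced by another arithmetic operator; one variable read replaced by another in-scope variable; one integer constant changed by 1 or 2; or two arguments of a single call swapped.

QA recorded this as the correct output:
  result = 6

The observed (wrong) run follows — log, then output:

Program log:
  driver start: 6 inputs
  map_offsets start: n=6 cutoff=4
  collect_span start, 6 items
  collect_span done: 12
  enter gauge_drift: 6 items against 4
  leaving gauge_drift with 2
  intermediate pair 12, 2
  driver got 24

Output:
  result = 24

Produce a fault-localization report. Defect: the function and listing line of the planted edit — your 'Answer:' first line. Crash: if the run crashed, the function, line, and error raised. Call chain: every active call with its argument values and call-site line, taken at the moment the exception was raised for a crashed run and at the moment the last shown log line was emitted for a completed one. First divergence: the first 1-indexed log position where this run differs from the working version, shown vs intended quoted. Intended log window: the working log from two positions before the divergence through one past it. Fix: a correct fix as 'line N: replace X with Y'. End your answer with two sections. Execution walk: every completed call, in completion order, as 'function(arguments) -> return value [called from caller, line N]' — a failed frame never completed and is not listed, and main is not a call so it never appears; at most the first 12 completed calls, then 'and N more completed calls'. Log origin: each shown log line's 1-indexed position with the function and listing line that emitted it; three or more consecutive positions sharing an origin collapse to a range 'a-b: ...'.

Answer: the defect is in map_offsets at line 31.
The tell: The log first diverges at position 8: the faulty run prints 'driver got 24' where the working version prints 'driver got 6'.
Call chain: main.
First divergence: position 8 — shown 'driver got 24', intended 'driver got 6'.
Intended log window:
  6: leaving gauge_drift with 2
  7: intermediate pair 12, 2
  8: driver got 6
Execution walk:
  collect_span([12, 5, 3, 4, 3, 1]) -> 12  [called from map_offsets, line 27]
  gauge_drift([12, 5, 3, 4, 3, 1], 4) -> 2  [called from map_offsets, line 28]
  map_offsets([12, 5, 3, 4, 3, 1], 4) -> 24  [called from main, line 37]
Log origin:
  1: logged in main at line 36
  2: logged in map_offsets at line 26
  3: logged in collect_span at line 2
  4: logged in collect_span at line 7
  5: logged in gauge_drift at line 11
  6: logged in gauge_drift at line 16
  7: logged in map_offsets at line 29
  8: logged in main at line 38
A correct fix: line 31: replace `*` with `//`.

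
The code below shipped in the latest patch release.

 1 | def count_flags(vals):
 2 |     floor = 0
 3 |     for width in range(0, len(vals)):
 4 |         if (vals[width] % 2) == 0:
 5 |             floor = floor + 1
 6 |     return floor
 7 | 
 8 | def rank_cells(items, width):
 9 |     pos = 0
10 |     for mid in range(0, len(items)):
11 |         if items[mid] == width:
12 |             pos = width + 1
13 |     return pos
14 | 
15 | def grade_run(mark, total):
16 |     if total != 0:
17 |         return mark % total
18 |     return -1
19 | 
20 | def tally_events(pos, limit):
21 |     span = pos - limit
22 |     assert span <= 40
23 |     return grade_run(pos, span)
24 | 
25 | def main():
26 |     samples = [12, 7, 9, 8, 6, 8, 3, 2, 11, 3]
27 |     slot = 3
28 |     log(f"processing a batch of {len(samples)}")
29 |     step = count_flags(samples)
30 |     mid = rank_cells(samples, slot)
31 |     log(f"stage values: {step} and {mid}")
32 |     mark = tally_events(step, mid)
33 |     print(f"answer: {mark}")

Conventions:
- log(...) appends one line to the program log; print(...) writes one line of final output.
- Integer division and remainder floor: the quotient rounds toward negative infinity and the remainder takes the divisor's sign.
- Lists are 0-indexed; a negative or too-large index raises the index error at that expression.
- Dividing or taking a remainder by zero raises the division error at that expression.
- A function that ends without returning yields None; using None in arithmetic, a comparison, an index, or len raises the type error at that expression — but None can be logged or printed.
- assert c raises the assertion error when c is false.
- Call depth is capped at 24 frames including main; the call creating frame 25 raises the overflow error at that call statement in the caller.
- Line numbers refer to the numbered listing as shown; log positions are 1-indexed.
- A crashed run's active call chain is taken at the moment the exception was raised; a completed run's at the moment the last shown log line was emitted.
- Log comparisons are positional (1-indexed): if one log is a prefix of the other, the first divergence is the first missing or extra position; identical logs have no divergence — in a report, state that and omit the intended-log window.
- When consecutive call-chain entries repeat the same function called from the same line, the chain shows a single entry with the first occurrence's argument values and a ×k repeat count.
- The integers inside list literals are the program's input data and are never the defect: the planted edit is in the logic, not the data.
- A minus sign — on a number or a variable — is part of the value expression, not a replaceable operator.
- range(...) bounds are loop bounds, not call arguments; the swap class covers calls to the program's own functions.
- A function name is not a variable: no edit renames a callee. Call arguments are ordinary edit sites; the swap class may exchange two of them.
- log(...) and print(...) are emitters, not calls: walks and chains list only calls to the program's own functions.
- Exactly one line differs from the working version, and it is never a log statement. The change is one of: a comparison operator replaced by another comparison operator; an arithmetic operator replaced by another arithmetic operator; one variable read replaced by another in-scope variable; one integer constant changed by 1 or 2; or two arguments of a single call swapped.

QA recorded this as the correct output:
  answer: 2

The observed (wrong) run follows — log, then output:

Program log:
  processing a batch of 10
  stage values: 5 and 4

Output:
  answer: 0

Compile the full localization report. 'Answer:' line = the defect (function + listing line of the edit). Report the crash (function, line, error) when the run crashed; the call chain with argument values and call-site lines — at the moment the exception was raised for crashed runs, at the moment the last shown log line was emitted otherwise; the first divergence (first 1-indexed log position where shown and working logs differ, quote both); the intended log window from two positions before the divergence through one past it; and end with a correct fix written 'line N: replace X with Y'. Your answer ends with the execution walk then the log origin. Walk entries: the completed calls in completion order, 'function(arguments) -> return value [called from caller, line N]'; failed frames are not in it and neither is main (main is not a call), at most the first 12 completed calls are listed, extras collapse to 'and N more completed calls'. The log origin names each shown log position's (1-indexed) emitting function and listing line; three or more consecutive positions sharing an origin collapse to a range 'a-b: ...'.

Answer: the defect is in rank_cells at line 12.
Key fact: Everything matches until log position 2, which reads 'stage values: 5 and 4' in place of 'stage values: 5 and 2'.
Call chain: main.
First divergence: position 2 — shown 'stage values: 5 and 4', intended 'stage values: 5 and 2'.
Intended log window:
  1: processing a batch of 10
  2: stage values: 5 and 2
Execution walk:
  count_flags([12, 7, 9, 8, 6, 8, 3, 2, 11, 3]) -> 5  [called from main, line 29]
  rank_cells([12, 7, 9, 8, 6, 8, 3, 2, 11, 3], 3) -> 4  [called from main, line 30]
  grade_run(5, 1) -> 0  [called from tally_events, line 23]
  tally_events(5, 4) -> 0  [called from main, line 32]
Origin of each log line:
  1 — main, line 28
  2 — main, line 31
A correct fix: line 12: replace `width` with `pos`.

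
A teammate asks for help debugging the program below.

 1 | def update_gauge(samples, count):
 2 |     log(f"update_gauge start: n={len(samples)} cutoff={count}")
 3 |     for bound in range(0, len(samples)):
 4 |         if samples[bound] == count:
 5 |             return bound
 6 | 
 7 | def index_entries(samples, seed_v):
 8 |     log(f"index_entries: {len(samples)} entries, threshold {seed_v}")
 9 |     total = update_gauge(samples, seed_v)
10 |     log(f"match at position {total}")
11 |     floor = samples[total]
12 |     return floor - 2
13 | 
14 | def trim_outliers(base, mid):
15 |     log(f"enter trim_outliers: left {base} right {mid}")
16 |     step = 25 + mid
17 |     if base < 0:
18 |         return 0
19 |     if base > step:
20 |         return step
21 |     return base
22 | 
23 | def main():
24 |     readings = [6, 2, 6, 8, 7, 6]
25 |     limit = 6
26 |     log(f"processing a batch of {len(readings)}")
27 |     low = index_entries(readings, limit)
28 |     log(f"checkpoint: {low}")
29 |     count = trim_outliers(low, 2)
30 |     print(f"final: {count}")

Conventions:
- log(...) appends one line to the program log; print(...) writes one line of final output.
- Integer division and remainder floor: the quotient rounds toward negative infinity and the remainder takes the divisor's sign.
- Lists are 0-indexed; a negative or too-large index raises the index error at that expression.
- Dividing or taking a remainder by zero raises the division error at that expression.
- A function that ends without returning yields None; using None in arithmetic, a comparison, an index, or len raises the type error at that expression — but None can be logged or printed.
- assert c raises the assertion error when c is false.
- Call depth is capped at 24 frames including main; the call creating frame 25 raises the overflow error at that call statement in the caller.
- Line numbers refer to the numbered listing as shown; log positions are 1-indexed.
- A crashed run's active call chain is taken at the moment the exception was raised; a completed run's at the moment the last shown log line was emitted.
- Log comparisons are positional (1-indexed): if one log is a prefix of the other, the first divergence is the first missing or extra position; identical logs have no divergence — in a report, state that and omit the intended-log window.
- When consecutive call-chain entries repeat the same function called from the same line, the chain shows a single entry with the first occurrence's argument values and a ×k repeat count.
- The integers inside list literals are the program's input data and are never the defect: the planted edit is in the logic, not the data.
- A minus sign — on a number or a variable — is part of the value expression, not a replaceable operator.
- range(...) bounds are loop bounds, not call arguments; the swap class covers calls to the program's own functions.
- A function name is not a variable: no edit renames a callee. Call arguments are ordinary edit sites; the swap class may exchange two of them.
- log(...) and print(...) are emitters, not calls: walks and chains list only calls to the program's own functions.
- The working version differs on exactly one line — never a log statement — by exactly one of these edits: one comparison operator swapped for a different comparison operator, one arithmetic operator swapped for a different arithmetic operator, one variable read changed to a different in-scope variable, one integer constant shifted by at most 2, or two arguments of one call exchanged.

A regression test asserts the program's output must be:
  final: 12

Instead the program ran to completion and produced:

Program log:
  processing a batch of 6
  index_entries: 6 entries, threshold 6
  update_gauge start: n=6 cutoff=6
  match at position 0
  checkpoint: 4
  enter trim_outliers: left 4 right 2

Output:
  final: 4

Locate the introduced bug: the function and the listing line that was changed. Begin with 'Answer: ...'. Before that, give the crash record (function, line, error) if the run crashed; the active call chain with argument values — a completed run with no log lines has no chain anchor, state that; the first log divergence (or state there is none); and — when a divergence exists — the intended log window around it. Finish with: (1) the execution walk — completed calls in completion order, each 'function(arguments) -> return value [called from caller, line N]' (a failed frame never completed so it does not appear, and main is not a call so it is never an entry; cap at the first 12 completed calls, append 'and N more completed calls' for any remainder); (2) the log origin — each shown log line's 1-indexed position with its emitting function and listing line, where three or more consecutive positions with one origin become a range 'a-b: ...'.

Answer: the defect is in index_entries at line 12.
The tell: Log line 5 is where behavior first shows: 'checkpoint: 4' appears instead of 'checkpoint: 12'.
Call chain: main -> trim_outliers(4, 2) (called at line 29).
First divergence: position 5; shown 'checkpoint: 4' vs intended 'checkpoint: 12'.
Intended log window:
  3: update_gauge start: n=6 cutoff=6
  4: match at position 0
  5: checkpoint: 12
  6: enter trim_outliers: left 12 right 2
Execution walk:
  update_gauge([6, 2, 6, 8, 7, 6], 6) -> 0  [called from index_entries, line 9]
  index_entries([6, 2, 6, 8, 7, 6], 6) -> 4  [called from main, line 27]
  trim_outliers(4, 2) -> 4  [called from main, line 29]
Origin of each log line:
  1: emitted by main (line 26)
  2: emitted by index_entries (line 8)
  3: emitted by update_gauge (line 2)
  4: emitted by index_entries (line 10)
  5: emitted by main (line 28)
  6: emitted by trim_outliers (line 15)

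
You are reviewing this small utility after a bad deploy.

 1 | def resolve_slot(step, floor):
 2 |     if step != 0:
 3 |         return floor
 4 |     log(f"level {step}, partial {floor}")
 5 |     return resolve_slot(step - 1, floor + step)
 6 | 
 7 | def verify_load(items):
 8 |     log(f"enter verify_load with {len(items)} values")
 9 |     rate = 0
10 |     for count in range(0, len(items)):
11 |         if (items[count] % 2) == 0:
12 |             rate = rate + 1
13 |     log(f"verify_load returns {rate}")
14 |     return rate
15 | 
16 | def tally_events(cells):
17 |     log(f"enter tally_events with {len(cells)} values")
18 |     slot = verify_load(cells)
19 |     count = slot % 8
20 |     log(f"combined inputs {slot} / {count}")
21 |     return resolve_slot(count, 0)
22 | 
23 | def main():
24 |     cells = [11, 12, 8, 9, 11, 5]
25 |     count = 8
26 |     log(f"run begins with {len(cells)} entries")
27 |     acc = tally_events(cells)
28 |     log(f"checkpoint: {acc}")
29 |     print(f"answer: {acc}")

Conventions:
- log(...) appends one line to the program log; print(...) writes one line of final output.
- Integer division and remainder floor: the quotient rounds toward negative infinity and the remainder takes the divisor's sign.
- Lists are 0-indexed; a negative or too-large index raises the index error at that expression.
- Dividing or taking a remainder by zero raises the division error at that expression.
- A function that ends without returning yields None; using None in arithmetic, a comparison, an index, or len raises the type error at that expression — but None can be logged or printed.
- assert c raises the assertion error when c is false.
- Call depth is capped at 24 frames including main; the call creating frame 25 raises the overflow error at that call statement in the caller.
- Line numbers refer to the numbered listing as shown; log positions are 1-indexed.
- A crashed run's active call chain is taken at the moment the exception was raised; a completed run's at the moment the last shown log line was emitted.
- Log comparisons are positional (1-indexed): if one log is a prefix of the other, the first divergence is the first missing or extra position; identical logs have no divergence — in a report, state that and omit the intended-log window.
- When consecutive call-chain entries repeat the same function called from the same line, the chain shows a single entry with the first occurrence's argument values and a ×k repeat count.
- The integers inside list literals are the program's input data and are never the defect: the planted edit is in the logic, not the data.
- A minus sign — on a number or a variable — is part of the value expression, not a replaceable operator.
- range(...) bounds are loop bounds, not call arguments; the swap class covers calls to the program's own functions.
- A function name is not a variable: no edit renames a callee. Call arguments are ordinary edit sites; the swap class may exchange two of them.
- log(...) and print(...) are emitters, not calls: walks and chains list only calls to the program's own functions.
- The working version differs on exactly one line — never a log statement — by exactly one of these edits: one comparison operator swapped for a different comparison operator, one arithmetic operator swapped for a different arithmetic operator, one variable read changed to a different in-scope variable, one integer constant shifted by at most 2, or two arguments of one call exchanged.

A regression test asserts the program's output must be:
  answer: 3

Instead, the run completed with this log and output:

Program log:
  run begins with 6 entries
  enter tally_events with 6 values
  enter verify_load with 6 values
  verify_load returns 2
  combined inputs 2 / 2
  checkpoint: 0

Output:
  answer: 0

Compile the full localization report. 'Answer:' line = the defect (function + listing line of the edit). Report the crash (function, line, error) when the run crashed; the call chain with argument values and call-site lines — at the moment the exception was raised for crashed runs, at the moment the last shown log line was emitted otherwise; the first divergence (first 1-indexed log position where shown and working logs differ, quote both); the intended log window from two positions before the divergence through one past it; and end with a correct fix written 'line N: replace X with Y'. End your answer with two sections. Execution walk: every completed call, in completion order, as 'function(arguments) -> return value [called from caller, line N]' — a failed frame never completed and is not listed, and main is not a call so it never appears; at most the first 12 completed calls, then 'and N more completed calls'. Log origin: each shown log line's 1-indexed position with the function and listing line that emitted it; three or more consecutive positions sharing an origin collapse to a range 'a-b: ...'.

Answer: the defect is in resolve_slot at line 2.
Key observation: The earliest visible damage is log position 6 — 'checkpoint: 0' rather than the intended 'level 2, partial 0'.
Call chain: main.
First divergence: position 6 — shown 'checkpoint: 0', intended 'level 2, partial 0'.
Intended log window:
  4: verify_load returns 2
  5: combined inputs 2 / 2
  6: level 2, partial 0
  7: level 1, partial 2
Execution walk:
  verify_load([11, 12, 8, 9, 11, 5]) -> 2  [called from tally_events, line 18]
  resolve_slot(2, 0) -> 0  [called from tally_events, line 21]
  tally_events([11, 12, 8, 9, 11, 5]) -> 0  [called from main, line 27]
Log origin:
  1: logged in main at line 26
  2: logged in tally_events at line 17
  3: logged in verify_load at line 8
  4: logged in verify_load at line 13
  5: logged in tally_events at line 20
  6: logged in main at line 28
A correct fix: line 2: replace `!=` with `<=`.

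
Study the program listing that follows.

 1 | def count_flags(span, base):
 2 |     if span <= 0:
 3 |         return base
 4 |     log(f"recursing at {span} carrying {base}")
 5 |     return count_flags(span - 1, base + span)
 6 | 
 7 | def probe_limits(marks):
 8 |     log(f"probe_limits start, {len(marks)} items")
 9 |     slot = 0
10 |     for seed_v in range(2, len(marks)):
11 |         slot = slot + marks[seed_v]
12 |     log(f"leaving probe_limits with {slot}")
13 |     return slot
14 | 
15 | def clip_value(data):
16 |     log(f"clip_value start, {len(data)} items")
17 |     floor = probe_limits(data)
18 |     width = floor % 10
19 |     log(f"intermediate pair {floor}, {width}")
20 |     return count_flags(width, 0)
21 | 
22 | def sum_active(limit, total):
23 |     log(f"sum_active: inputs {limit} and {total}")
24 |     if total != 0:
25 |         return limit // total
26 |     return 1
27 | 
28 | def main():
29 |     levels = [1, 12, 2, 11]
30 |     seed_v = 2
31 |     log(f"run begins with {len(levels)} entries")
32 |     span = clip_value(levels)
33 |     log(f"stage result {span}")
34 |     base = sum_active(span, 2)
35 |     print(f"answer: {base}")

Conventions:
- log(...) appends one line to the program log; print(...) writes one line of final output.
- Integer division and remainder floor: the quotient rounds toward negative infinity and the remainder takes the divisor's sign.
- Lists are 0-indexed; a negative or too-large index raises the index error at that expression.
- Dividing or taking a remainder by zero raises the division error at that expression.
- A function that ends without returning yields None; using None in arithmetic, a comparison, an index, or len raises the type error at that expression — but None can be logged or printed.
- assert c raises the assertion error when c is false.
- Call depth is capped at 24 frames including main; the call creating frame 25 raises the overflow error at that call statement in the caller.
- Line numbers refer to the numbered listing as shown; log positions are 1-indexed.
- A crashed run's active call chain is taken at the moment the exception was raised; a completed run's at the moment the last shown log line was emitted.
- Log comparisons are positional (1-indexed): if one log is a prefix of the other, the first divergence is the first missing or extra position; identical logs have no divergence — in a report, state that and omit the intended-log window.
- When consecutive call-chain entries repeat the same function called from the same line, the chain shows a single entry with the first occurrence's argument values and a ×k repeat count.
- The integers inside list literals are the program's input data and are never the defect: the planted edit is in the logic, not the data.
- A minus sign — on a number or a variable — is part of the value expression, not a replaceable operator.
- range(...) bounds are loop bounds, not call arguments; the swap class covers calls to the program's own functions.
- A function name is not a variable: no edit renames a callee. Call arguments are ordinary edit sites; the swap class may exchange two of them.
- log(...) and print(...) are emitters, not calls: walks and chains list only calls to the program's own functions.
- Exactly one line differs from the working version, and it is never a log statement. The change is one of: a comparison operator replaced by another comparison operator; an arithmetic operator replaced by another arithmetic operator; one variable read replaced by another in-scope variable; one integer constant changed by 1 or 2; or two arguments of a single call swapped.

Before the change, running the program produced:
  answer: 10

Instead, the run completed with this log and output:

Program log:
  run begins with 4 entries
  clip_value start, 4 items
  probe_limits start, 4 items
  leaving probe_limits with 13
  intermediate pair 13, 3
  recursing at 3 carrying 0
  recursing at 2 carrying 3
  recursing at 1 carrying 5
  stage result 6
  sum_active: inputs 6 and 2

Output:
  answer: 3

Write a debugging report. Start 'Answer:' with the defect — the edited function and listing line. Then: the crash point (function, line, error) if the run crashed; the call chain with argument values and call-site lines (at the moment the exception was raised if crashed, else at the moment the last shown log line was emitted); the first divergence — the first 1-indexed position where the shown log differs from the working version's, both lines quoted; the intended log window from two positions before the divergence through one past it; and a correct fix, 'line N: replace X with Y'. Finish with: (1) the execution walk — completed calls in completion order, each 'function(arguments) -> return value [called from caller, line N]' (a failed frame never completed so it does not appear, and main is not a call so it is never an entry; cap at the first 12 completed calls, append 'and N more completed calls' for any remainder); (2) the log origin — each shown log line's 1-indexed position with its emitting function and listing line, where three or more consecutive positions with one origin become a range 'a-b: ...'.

Answer: the defect is in probe_limits at line 10.
Key fact: The earliest visible damage is log position 4 — 'leaving probe_limits with 13' rather than the intended 'leaving probe_limits with 26'.
Call chain: main -> sum_active(6, 2) (called at line 34).
First divergence: at position 4 the run shows 'leaving probe_limits with 13' where the working version logs 'leaving probe_limits with 26'.
Intended log window:
  2: clip_value start, 4 items
  3: probe_limits start, 4 items
  4: leaving probe_limits with 26
  5: intermediate pair 26, 6
Execution walk:
  probe_limits([1, 12, 2, 11]) -> 13  [called from clip_value, line 17]
  count_flags(0, 6) -> 6  [called from count_flags, line 5]
  count_flags(1, 5) -> 6  [called from count_flags, line 5]
  count_flags(2, 3) -> 6  [called from count_flags, line 5]
  count_flags(3, 0) -> 6  [called from clip_value, line 20]
  clip_value([1, 12, 2, 11]) -> 6  [called from main, line 32]
  sum_active(6, 2) -> 3  [called from main, line 34]
Origin of each log line:
  1: emitted by main (line 31)
  2: emitted by clip_value (line 16)
  3: emitted by probe_limits (line 8)
  4: emitted by probe_limits (line 12)
  5: emitted by clip_value (line 19)
  6-8: emitted by count_flags (line 4)
  9: emitted by main (line 33)
  10: emitted by sum_active (line 23)
A correct fix: line 10: replace `2` with `0`.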